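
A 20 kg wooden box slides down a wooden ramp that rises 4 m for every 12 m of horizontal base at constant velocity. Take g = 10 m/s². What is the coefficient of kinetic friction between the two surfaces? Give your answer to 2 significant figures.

0.33

At constant velocity the net force along the incline is zero: mg sin 18.43° = μ mg cos 18.43°.
So μ = tan 18.43° = 0.3162 / 0.9487 = 0.3333.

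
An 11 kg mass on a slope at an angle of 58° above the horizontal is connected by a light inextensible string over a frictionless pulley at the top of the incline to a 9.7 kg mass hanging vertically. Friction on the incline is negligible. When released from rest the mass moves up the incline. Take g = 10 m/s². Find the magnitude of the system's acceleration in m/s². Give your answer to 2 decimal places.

For the mass on the incline: the weight component along the slope is m₁g sin 58° = 11 × 10 × 0.8480 = 93.280 N and the normal force is N = m₁g cos 58° = 58.291 N.
Newton's second law for the mass (up-slope positive): T − 93.280 = 11 a. For the hanging mass (downward positive): 9.7 × 10 − T = 9.7 a.
Adding the two equations eliminates T: 3.720 = 20.7 a, so a = 0.1797 m/s².

0.18 m/s²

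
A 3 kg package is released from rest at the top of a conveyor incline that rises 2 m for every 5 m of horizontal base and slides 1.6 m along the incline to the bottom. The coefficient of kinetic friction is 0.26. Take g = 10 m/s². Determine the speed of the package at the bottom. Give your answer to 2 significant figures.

2.0 m/s

The weight component along the incline is mg sin 21.80° = 11.142 N and the normal force is N = mg cos 21.80° = 27.854 N.
Friction up the slope is f = μN = 0.26 × 27.854 = 7.242 N, so the net downslope force is 11.142 − 7.242 = 3.900 N and a = 3.900 / 3 = 1.3000 m/s².
Starting from rest over a distance of 1.6 m, v² = 2aL = 2 × 1.3000 × 1.6 = 4.1600, so v = 2.0396 m/s.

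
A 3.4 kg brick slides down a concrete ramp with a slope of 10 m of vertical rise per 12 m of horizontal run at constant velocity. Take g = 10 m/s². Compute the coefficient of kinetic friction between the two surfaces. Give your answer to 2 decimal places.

At constant velocity the net force along the incline is zero: mg sin 39.81° = μ mg cos 39.81°.
So μ = tan 39.81° = 0.6402 / 0.7682 = 0.8334.

0.83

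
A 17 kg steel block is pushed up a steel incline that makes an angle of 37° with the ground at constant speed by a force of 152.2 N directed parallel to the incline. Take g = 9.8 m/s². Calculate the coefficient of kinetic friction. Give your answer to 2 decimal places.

At constant speed ΣF = 0 along the incline. The applied 152.2 N acts up the slope; the weight component mg sin 37° = 100.262 N and kinetic friction μN both act down the slope.
So 152.2 = 100.262 + μ × 133.053, giving μ = (152.2 − 100.262) / 133.053 = 0.3904.

0.39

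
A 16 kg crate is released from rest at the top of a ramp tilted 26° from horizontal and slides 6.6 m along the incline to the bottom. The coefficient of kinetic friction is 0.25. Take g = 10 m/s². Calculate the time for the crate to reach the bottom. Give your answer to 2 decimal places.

The weight component along the incline is mg sin 26° = 70.139 N and the normal force is N = mg cos 26° = 143.807 N.
Friction up the slope is f = μN = 0.25 × 143.807 = 35.952 N, so the net downslope force is 70.139 − 35.952 = 34.187 N and a = 34.187 / 16 = 2.1367 m/s².
Starting from rest, L = ½at², so t = √(2L/a) = √(2 × 6.6 / 2.1367) = 2.4855 s.

2.49 s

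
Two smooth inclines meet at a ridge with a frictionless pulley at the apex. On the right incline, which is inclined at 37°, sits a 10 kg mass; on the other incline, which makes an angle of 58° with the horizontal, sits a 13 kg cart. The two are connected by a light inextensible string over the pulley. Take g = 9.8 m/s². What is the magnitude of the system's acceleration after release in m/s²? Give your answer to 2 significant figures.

Resolve each weight along its own incline: the 10 kg mass has component 10 × 9.8 × sin 37° = 58.978 N down its slope, and the 13 kg mass has 13 × 9.8 × sin 58° = 108.041 N down its slope.
The 13 kg side's 108.041 N exceeds the other side's 58.978 N, so that mass slides down and the 10 kg mass slides up. Taking that direction as positive, Newton's second law for the whole system gives 108.041 − 58.978 = (10 + 13) a, so a = 49.063 / 23 = 2.1332 m/s².

2.1 m/s²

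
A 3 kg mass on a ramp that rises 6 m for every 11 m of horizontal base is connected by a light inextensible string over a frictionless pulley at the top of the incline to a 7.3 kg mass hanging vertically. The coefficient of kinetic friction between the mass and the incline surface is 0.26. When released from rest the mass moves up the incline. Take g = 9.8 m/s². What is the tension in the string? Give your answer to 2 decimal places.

35.57 N

For the mass on the incline: the weight component along the slope is m₁g sin 28.61° = 3 × 9.8 × 0.4789 = 14.080 N and the normal force is N = m₁g cos 28.61° = 25.810 N.
Kinetic friction opposes the mass's motion up the incline: f = μN = 0.26 × 25.810 = 6.711 N acting down the slope.
Newton's second law for the mass (up-slope positive): T − 14.080 − 6.711 = 3 a. For the hanging mass (downward positive): 7.3 × 9.8 − T = 7.3 a.
Adding the two equations eliminates T: 50.749 = 10.3 a, so a = 4.9271 m/s².
Then from the hanging mass's equation, T = 7.3 × (9.8 − 4.9271) = 35.572 N.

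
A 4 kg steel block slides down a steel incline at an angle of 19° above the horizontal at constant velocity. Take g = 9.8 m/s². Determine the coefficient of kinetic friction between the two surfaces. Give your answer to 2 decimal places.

0.34

At constant velocity the net force along the incline is zero: mg sin 19° = μ mg cos 19°.
So μ = tan 19° = 0.3256 / 0.9455 = 0.3444.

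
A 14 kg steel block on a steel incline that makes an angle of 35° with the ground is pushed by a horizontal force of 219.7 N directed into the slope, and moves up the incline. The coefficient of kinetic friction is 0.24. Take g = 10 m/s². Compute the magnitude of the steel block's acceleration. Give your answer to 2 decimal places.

The horizontal push has components F cos 35° = 219.7 × 0.8192 = 179.978 N up the incline and F sin 35° = 219.7 × 0.5736 = 126.020 N pressing into the surface.
The normal force is therefore N = mg cos 35° + F sin 35° = 114.688 + 126.020 = 240.708 N, and kinetic friction down the slope is μN = 0.24 × 240.708 = 57.770 N.
Along the incline: F cos 35° − mg sin 35° − μN = ma, so 179.978 − 80.304 − 57.770 = 14 a, giving a = 2.9931 m/s².

2.99 m/s²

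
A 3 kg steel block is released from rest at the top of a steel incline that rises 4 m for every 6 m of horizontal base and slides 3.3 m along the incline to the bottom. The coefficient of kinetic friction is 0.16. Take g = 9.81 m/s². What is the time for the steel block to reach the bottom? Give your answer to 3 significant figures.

The weight component along the incline is mg sin 33.69° = 16.325 N and the normal force is N = mg cos 33.69° = 24.487 N.
Friction up the slope is f = μN = 0.16 × 24.487 = 3.918 N, so the net downslope force is 16.325 − 3.918 = 12.407 N and a = 12.407 / 3 = 4.1357 m/s².
Starting from rest, L = ½at², so t = √(2L/a) = √(2 × 3.3 / 4.1357) = 1.2633 s.

1.26 s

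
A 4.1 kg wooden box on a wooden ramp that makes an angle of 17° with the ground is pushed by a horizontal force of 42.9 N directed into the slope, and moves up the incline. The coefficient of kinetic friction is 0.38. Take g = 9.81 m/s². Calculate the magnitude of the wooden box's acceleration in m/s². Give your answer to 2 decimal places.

2.41 m/s²

The horizontal push has components F cos 17° = 42.9 × 0.9563 = 41.025 N up the incline and F sin 17° = 42.9 × 0.2924 = 12.544 N pressing into the surface.
The normal force is therefore N = mg cos 17° + F sin 17° = 38.463 + 12.544 = 51.007 N, and kinetic friction down the slope is μN = 0.38 × 51.007 = 19.383 N.
Along the incline: F cos 17° − mg sin 17° − μN = ma, so 41.025 − 11.761 − 19.383 = 4.1 a, giving a = 2.4100 m/s².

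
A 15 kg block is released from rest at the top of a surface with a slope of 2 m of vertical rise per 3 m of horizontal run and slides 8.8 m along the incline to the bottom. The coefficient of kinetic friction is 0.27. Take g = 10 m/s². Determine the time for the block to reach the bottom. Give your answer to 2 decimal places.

The weight component along the incline is mg sin 33.69° = 83.205 N and the normal force is N = mg cos 33.69° = 124.808 N.
Friction up the slope is f = μN = 0.27 × 124.808 = 33.698 N, so the net downslope force is 83.205 − 33.698 = 49.507 N and a = 49.507 / 15 = 3.3005 m/s².
Starting from rest, L = ½at², so t = √(2L/a) = √(2 × 8.8 / 3.3005) = 2.3092 s.

2.31 s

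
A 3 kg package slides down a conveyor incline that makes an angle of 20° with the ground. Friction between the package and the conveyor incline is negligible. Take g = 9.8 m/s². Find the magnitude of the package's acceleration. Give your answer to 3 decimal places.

Resolving the weight along the incline: the component pulling the package down the slope is mg sin 20° = 3 × 9.8 × 0.3420 = 10.055 N, and the normal force is N = mg cos 20° = 3 × 9.8 × 0.9397 = 27.627 N.
With no friction the net force along the incline is 10.055 N, so a = g sin 20° = 10.055 / 3 = 3.3517 m/s².

3.352 m/s²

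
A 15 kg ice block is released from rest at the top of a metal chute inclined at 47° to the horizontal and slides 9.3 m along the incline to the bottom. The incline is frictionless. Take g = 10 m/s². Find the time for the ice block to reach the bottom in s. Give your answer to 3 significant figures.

The weight component along the incline is mg sin 47° = 109.703 N and the normal force is N = mg cos 47° = 102.300 N.
With no friction, a = g sin 47° = 7.3135 m/s².
Starting from rest, L = ½at², so t = √(2L/a) = √(2 × 9.3 / 7.3135) = 1.5948 s.

1.59 s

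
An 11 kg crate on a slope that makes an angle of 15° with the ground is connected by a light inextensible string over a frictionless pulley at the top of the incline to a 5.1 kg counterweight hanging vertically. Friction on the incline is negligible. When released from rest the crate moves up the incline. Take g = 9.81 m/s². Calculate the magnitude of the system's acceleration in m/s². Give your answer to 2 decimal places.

For the crate on the incline: the weight component along the slope is m₁g sin 15° = 11 × 9.81 × 0.2588 = 27.927 N and the normal force is N = m₁g cos 15° = 104.233 N.
Newton's second law for the crate (up-slope positive): T − 27.927 = 11 a. For the hanging counterweight (downward positive): 5.1 × 9.81 − T = 5.1 a.
Adding the two equations eliminates T: 22.104 = 16.1 a, so a = 1.3729 m/s².

1.37 m/s²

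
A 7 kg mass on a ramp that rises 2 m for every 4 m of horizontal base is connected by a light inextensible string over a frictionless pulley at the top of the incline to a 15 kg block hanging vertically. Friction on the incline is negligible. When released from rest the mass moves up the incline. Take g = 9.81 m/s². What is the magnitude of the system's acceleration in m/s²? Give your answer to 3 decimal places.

5.293 m/s²

For the mass on the incline: the weight component along the slope is m₁g sin 26.57° = 7 × 9.81 × 0.4472 = 30.709 N and the normal force is N = m₁g cos 26.57° = 61.420 N.
Newton's second law for the mass (up-slope positive): T − 30.709 = 7 a. For the hanging block (downward positive): 15 × 9.81 − T = 15 a.
Adding the two equations eliminates T: 116.441 = 22 a, so a = 5.2928 m/s².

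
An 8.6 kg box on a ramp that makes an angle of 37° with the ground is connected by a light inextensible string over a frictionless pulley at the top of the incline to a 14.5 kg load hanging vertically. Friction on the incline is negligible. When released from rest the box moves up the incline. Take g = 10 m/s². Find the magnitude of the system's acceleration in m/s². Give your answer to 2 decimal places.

4.04 m/s²

For the box on the incline: the weight component along the slope is m₁g sin 37° = 8.6 × 10 × 0.6018 = 51.755 N and the normal force is N = m₁g cos 37° = 68.683 N.
Newton's second law for the box (up-slope positive): T − 51.755 = 8.6 a. For the hanging load (downward positive): 14.5 × 10 − T = 14.5 a.
Adding the two equations eliminates T: 93.245 = 23.1 a, so a = 4.0366 m/s².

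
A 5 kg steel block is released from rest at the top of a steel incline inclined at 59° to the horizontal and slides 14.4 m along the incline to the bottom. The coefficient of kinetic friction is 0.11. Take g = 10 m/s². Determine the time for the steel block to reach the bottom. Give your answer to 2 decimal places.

The weight component along the incline is mg sin 59° = 42.858 N and the normal force is N = mg cos 59° = 25.752 N.
Friction up the slope is f = μN = 0.11 × 25.752 = 2.833 N, so the net downslope force is 42.858 − 2.833 = 40.025 N and a = 40.025 / 5 = 8.0050 m/s².
Starting from rest, L = ½at², so t = √(2L/a) = √(2 × 14.4 / 8.0050) = 1.8968 s.

1.90 s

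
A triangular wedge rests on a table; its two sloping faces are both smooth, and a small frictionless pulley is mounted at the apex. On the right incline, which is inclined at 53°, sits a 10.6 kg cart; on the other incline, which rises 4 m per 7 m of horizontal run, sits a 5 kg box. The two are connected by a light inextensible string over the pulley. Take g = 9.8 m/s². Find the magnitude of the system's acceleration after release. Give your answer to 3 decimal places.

Resolve each weight along its own incline: the 10.6 kg mass has component 10.6 × 9.8 × sin 53° = 82.962 N down its slope, and the 5 kg mass has 5 × 9.8 × sin 29.74° = 24.311 N down its slope.
The 10.6 kg side's 82.962 N exceeds the other side's 24.311 N, so that mass slides down and the 5 kg mass slides up. Taking that direction as positive, Newton's second law for the whole system gives 82.962 − 24.311 = (10.6 + 5) a, so a = 58.651 / 15.6 = 3.7597 m/s².

3.760 m/s²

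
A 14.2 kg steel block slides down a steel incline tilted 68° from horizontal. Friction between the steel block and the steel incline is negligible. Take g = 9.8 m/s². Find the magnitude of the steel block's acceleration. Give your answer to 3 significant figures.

Resolving the weight along the incline: the component pulling the steel block down the slope is mg sin 68° = 14.2 × 9.8 × 0.9272 = 129.029 N, and the normal force is N = mg cos 68° = 14.2 × 9.8 × 0.3746 = 52.129 N.
With no friction the net force along the incline is 129.029 N, so a = g sin 68° = 129.029 / 14.2 = 9.0865 m/s².

9.09 m/s²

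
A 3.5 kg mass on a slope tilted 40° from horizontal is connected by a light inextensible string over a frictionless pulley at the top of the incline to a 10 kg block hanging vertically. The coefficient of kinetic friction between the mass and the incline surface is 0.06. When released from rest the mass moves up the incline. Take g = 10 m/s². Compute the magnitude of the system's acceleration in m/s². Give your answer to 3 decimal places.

5.622 m/s²

For the mass on the incline: the weight component along the slope is m₁g sin 40° = 3.5 × 10 × 0.6428 = 22.498 N and the normal force is N = m₁g cos 40° = 26.812 N.
Kinetic friction opposes the mass's motion up the incline: f = μN = 0.06 × 26.812 = 1.609 N acting down the slope.
Newton's second law for the mass (up-slope positive): T − 22.498 − 1.609 = 3.5 a. For the hanging block (downward positive): 10 × 10 − T = 10 a.
Adding the two equations eliminates T: 75.893 = 13.5 a, so a = 5.6217 m/s².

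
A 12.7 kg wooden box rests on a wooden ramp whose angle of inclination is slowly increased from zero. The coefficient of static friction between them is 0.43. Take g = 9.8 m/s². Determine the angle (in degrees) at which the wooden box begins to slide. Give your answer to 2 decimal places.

At the threshold of sliding, static friction is at its maximum μ_s N and exactly balances the weight component along the incline: mg sin θ = μ_s mg cos θ.
Hence tan θ = μ_s = 0.43, so θ = arctan(0.43) = 23.2677°.

23.27°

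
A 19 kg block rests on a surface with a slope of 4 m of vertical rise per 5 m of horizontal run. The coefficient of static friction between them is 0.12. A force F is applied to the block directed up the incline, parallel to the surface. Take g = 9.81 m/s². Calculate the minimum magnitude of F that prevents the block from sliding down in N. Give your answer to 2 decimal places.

The normal force is N = mg cos 38.66° = 145.546 N. With F at its minimum the block is on the verge of sliding down, so static friction is at its maximum μ_s N = 0.12 × 145.546 = 17.466 N and acts up the slope.
Equilibrium along the incline: F + μ_s N = mg sin 38.66°, so F = 116.437 − 17.466 = 98.971 N.

98.97 N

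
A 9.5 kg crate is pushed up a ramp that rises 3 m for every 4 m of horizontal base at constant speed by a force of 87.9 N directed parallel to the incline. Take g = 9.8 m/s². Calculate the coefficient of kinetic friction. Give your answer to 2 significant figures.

At constant speed ΣF = 0 along the incline. The applied 87.9 N acts up the slope; the weight component mg sin 36.87° = 55.860 N and kinetic friction μN both act down the slope.
So 87.9 = 55.860 + μ × 74.480, giving μ = (87.9 − 55.860) / 74.480 = 0.4302.

0.43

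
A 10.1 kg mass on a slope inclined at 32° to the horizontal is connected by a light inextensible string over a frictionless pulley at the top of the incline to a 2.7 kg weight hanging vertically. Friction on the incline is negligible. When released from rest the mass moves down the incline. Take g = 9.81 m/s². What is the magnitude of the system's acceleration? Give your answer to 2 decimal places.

For the mass on the incline: the weight component along the slope is m₁g sin 32° = 10.1 × 9.81 × 0.5299 = 52.503 N and the normal force is N = m₁g cos 32° = 84.025 N.
Newton's second law for the mass (down-slope positive): 52.503 − T = 10.1 a. For the hanging weight (upward positive): T − 2.7 × 9.81 = 2.7 a.
Adding the two equations eliminates T: 26.016 = 12.8 a, so a = 2.0325 m/s².

2.03 m/s²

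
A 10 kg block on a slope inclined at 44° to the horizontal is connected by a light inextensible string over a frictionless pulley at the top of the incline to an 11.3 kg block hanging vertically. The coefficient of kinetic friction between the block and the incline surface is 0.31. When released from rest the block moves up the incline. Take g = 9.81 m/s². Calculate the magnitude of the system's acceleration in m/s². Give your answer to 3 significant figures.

0.978 m/s²

For the block on the incline: the weight component along the slope is m₁g sin 44° = 10 × 9.81 × 0.6947 = 68.150 N and the normal force is N = m₁g cos 44° = 70.567 N.
Kinetic friction opposes the block's motion up the incline: f = μN = 0.31 × 70.567 = 21.876 N acting down the slope.
Newton's second law for the block (up-slope positive): T − 68.150 − 21.876 = 10 a. For the hanging block (downward positive): 11.3 × 9.81 − T = 11.3 a.
Adding the two equations eliminates T: 20.827 = 21.3 a, so a = 0.9778 m/s².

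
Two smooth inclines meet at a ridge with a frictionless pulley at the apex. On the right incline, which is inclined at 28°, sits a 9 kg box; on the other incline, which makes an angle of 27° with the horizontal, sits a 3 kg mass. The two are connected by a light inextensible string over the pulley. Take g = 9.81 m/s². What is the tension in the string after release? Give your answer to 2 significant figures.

20 N

Resolve each weight along its own incline: the 9 kg mass has component 9 × 9.81 × sin 28° = 41.450 N down its slope, and the 3 kg mass has 3 × 9.81 × sin 27° = 13.361 N down its slope.
The 9 kg side's 41.450 N exceeds the other side's 13.361 N, so that mass slides down and the 3 kg mass slides up. Taking that direction as positive, Newton's second law for the whole system gives 41.450 − 13.361 = (9 + 3) a, so a = 28.089 / 12 = 2.3407 m/s².
For the 3 kg mass (up-slope positive): T − 13.361 = 3 × 2.3407, so T = 20.383 N.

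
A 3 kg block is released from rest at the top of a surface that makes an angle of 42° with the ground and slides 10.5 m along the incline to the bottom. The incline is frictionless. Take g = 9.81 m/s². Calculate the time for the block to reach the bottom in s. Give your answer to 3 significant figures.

The weight component along the incline is mg sin 42° = 19.693 N and the normal force is N = mg cos 42° = 21.871 N.
With no friction, a = g sin 42° = 6.5642 m/s².
Starting from rest, L = ½at², so t = √(2L/a) = √(2 × 10.5 / 6.5642) = 1.7886 s.

1.79 s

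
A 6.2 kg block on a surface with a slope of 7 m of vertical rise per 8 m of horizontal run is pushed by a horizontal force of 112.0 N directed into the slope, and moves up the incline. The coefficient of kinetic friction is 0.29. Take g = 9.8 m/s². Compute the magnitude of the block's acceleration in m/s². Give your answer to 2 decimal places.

1.55 m/s²

The horizontal push has components F cos 41.19° = 112.0 × 0.7526 = 84.291 N up the incline and F sin 41.19° = 112.0 × 0.6585 = 73.752 N pressing into the surface.
The normal force is therefore N = mg cos 41.19° + F sin 41.19° = 45.728 + 73.752 = 119.480 N, and kinetic friction down the slope is μN = 0.29 × 119.480 = 34.649 N.
Along the incline: F cos 41.19° − mg sin 41.19° − μN = ma, so 84.291 − 40.010 − 34.649 = 6.2 a, giving a = 1.5535 m/s².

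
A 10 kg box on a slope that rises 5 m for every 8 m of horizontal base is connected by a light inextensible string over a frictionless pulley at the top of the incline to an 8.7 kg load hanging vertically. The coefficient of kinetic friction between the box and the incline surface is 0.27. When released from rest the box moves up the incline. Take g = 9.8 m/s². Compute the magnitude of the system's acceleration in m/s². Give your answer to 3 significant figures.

For the box on the incline: the weight component along the slope is m₁g sin 32.01° = 10 × 9.8 × 0.5300 = 51.940 N and the normal force is N = m₁g cos 32.01° = 83.104 N.
Kinetic friction opposes the box's motion up the incline: f = μN = 0.27 × 83.104 = 22.438 N acting down the slope.
Newton's second law for the box (up-slope positive): T − 51.940 − 22.438 = 10 a. For the hanging load (downward positive): 8.7 × 9.8 − T = 8.7 a.
Adding the two equations eliminates T: 10.882 = 18.7 a, so a = 0.5819 m/s².

0.582 m/s²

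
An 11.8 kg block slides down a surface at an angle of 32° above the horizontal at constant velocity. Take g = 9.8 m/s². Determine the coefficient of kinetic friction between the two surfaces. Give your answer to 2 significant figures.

0.62

At constant velocity the net force along the incline is zero: mg sin 32° = μ mg cos 32°.
So μ = tan 32° = 0.5299 / 0.8480 = 0.6249.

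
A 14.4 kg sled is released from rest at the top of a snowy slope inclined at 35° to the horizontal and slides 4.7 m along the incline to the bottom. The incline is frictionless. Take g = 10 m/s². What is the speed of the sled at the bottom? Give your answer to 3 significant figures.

The weight component along the incline is mg sin 35° = 82.595 N and the normal force is N = mg cos 35° = 117.958 N.
With no friction, a = g sin 35° = 5.7358 m/s².
Starting from rest over a distance of 4.7 m, v² = 2aL = 2 × 5.7358 × 4.7 = 53.9165, so v = 7.3428 m/s.

7.34 m/s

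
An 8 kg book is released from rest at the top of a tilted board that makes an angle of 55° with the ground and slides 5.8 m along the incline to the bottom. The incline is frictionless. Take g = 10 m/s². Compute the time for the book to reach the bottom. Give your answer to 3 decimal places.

The weight component along the incline is mg sin 55° = 65.532 N and the normal force is N = mg cos 55° = 45.886 N.
With no friction, a = g sin 55° = 8.1915 m/s².
Starting from rest, L = ½at², so t = √(2L/a) = √(2 × 5.8 / 8.1915) = 1.1900 s.

1.190 s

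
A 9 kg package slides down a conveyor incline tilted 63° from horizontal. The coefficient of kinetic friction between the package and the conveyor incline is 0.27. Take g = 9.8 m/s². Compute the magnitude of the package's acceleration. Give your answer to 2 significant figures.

Resolving the weight along the incline: the component pulling the package down the slope is mg sin 63° = 9 × 9.8 × 0.8910 = 78.586 N, and the normal force is N = mg cos 63° = 9 × 9.8 × 0.4540 = 40.043 N.
Kinetic friction acts up the slope with magnitude f = μN = 0.27 × 40.043 = 10.812 N.
Net force along the incline is 78.586 − 10.812 = 67.774 N, so a = 67.774 / 9 = 7.5304 m/s².

7.5 m/s²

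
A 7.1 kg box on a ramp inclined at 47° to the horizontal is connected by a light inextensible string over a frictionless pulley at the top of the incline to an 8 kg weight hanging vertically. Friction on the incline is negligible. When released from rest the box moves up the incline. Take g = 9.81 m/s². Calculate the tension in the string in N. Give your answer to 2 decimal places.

For the box on the incline: the weight component along the slope is m₁g sin 47° = 7.1 × 9.81 × 0.7314 = 50.943 N and the normal force is N = m₁g cos 47° = 47.502 N.
Newton's second law for the box (up-slope positive): T − 50.943 = 7.1 a. For the hanging weight (downward positive): 8 × 9.81 − T = 8 a.
Adding the two equations eliminates T: 27.537 = 15.1 a, so a = 1.8236 m/s².
Then from the hanging weight's equation, T = 8 × (9.81 − 1.8236) = 63.891 N.

63.89 N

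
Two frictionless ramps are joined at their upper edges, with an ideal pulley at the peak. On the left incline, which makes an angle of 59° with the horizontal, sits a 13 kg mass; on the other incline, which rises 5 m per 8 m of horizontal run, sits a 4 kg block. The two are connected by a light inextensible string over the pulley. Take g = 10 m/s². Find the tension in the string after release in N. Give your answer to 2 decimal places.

42.43 N

Resolve each weight along its own incline: the 13 kg mass has component 13 × 10 × sin 59° = 111.432 N down its slope, and the 4 kg mass has 4 × 10 × sin 32.01° = 21.200 N down its slope.
The 13 kg side's 111.432 N exceeds the other side's 21.200 N, so that mass slides down and the 4 kg mass slides up. Taking that direction as positive, Newton's second law for the whole system gives 111.432 − 21.200 = (13 + 4) a, so a = 90.232 / 17 = 5.3078 m/s².
For the 4 kg mass (up-slope positive): T − 21.200 = 4 × 5.3078, so T = 42.431 N.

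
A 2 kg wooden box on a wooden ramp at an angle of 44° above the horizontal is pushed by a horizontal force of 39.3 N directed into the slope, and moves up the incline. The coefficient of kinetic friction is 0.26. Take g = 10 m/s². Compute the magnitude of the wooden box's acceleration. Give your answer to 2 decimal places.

The horizontal push has components F cos 44° = 39.3 × 0.7193 = 28.268 N up the incline and F sin 44° = 39.3 × 0.6947 = 27.302 N pressing into the surface.
The normal force is therefore N = mg cos 44° + F sin 44° = 14.386 + 27.302 = 41.688 N, and kinetic friction down the slope is μN = 0.26 × 41.688 = 10.839 N.
Along the incline: F cos 44° − mg sin 44° − μN = ma, so 28.268 − 13.894 − 10.839 = 2 a, giving a = 1.7675 m/s².

1.77 m/s²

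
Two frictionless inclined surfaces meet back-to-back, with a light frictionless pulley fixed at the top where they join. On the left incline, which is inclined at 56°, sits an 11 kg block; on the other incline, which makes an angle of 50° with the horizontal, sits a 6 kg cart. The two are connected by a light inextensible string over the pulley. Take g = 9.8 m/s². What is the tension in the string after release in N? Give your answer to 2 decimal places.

60.69 N

Resolve each weight along its own incline: the 11 kg mass has component 11 × 9.8 × sin 56° = 89.370 N down its slope, and the 6 kg mass has 6 × 9.8 × sin 50° = 45.043 N down its slope.
The 11 kg side's 89.370 N exceeds the other side's 45.043 N, so that mass slides down and the 6 kg mass slides up. Taking that direction as positive, Newton's second law for the whole system gives 89.370 − 45.043 = (11 + 6) a, so a = 44.327 / 17 = 2.6075 m/s².
For the 6 kg mass (up-slope positive): T − 45.043 = 6 × 2.6075, so T = 60.688 N.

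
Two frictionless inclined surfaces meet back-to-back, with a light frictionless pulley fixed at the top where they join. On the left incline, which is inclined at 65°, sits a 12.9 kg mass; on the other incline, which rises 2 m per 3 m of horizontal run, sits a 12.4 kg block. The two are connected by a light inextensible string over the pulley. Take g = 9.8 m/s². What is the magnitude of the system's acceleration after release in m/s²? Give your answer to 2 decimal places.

Resolve each weight along its own incline: the 12.9 kg mass has component 12.9 × 9.8 × sin 65° = 114.575 N down its slope, and the 12.4 kg mass has 12.4 × 9.8 × sin 33.69° = 67.407 N down its slope.
The 12.9 kg side's 114.575 N exceeds the other side's 67.407 N, so that mass slides down and the 12.4 kg mass slides up. Taking that direction as positive, Newton's second law for the whole system gives 114.575 − 67.407 = (12.9 + 12.4) a, so a = 47.168 / 25.3 = 1.8643 m/s².

1.86 m/s²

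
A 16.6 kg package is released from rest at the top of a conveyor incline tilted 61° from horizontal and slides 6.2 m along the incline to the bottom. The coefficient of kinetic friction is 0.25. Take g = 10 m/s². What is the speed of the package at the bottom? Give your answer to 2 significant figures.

9.7 m/s

The weight component along the incline is mg sin 61° = 145.187 N and the normal force is N = mg cos 61° = 80.478 N.
Friction up the slope is f = μN = 0.25 × 80.478 = 20.119 N, so the net downslope force is 145.187 − 20.119 = 125.068 N and a = 125.068 / 16.6 = 7.5342 m/s².
Starting from rest over a distance of 6.2 m, v² = 2aL = 2 × 7.5342 × 6.2 = 93.4241, so v = 9.6656 m/s.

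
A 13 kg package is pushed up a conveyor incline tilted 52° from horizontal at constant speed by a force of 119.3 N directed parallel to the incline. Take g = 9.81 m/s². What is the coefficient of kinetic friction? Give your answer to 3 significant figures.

0.240

At constant speed ΣF = 0 along the incline. The applied 119.3 N acts up the slope; the weight component mg sin 52° = 100.495 N and kinetic friction μN both act down the slope.
So 119.3 = 100.495 + μ × 78.515, giving μ = (119.3 − 100.495) / 78.515 = 0.2395.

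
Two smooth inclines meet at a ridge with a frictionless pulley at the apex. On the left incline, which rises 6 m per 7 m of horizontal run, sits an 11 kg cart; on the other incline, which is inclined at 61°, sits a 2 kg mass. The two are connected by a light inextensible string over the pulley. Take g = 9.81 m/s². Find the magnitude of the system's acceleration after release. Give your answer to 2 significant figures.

Resolve each weight along its own incline: the 11 kg mass has component 11 × 9.81 × sin 40.60° = 70.227 N down its slope, and the 2 kg mass has 2 × 9.81 × sin 61° = 17.160 N down its slope.
The 11 kg side's 70.227 N exceeds the other side's 17.160 N, so that mass slides down and the 2 kg mass slides up. Taking that direction as positive, Newton's second law for the whole system gives 70.227 − 17.160 = (11 + 2) a, so a = 53.067 / 13 = 4.0821 m/s².

4.1 m/s²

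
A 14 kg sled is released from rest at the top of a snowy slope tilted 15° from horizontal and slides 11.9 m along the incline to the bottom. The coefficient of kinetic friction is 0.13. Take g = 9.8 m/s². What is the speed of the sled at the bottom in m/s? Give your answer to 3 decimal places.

The weight component along the incline is mg sin 15° = 35.510 N and the normal force is N = mg cos 15° = 132.525 N.
Friction up the slope is f = μN = 0.13 × 132.525 = 17.228 N, so the net downslope force is 35.510 − 17.228 = 18.282 N and a = 18.282 / 14 = 1.3059 m/s².
Starting from rest over a distance of 11.9 m, v² = 2aL = 2 × 1.3059 × 11.9 = 31.0804, so v = 5.5750 m/s.

5.575 m/s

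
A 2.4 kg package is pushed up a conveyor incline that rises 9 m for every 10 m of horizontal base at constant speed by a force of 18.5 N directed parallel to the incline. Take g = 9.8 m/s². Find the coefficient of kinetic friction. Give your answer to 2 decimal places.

0.16

At constant speed ΣF = 0 along the incline. The applied 18.5 N acts up the slope; the weight component mg sin 41.99° = 15.734 N and kinetic friction μN both act down the slope.
So 18.5 = 15.734 + μ × 17.482, giving μ = (18.5 − 15.734) / 17.482 = 0.1582.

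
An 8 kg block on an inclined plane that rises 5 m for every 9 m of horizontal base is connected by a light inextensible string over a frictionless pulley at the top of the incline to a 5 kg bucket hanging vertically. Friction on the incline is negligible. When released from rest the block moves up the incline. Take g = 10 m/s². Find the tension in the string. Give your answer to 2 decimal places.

For the block on the incline: the weight component along the slope is m₁g sin 29.05° = 8 × 10 × 0.4856 = 38.848 N and the normal force is N = m₁g cos 29.05° = 69.933 N.
Newton's second law for the block (up-slope positive): T − 38.848 = 8 a. For the hanging bucket (downward positive): 5 × 10 − T = 5 a.
Adding the two equations eliminates T: 11.152 = 13 a, so a = 0.8578 m/s².
Then from the hanging bucket's equation, T = 5 × (10 − 0.8578) = 45.711 N.

45.71 N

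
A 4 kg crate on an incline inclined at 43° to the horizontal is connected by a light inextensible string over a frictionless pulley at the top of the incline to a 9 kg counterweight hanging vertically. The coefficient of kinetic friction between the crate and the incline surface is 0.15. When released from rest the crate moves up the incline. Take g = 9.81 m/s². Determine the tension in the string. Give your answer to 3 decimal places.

48.674 N

For the crate on the incline: the weight component along the slope is m₁g sin 43° = 4 × 9.81 × 0.6820 = 26.762 N and the normal force is N = m₁g cos 43° = 28.698 N.
Kinetic friction opposes the crate's motion up the incline: f = μN = 0.15 × 28.698 = 4.305 N acting down the slope.
Newton's second law for the crate (up-slope positive): T − 26.762 − 4.305 = 4 a. For the hanging counterweight (downward positive): 9 × 9.81 − T = 9 a.
Adding the two equations eliminates T: 57.223 = 13 a, so a = 4.4018 m/s².
Then from the hanging counterweight's equation, T = 9 × (9.81 − 4.4018) = 48.674 N.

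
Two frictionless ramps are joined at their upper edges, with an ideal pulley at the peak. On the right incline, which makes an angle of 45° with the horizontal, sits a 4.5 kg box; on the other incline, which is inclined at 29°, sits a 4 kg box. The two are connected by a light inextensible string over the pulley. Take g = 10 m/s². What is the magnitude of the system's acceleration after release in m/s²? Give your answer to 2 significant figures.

Resolve each weight along its own incline: the 4.5 kg mass has component 4.5 × 10 × sin 45° = 31.820 N down its slope, and the 4 kg mass has 4 × 10 × sin 29° = 19.392 N down its slope.
The 4.5 kg side's 31.820 N exceeds the other side's 19.392 N, so that mass slides down and the 4 kg mass slides up. Taking that direction as positive, Newton's second law for the whole system gives 31.820 − 19.392 = (4.5 + 4) a, so a = 12.428 / 8.5 = 1.4621 m/s².

1.5 m/s²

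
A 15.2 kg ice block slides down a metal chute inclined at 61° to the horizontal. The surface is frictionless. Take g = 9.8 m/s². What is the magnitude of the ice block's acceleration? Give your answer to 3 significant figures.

Resolving the weight along the incline: the component pulling the ice block down the slope is mg sin 61° = 15.2 × 9.8 × 0.8746 = 130.280 N, and the normal force is N = mg cos 61° = 15.2 × 9.8 × 0.4848 = 72.216 N.
With no friction the net force along the incline is 130.280 N, so a = g sin 61° = 130.280 / 15.2 = 8.5711 m/s².

8.57 m/s²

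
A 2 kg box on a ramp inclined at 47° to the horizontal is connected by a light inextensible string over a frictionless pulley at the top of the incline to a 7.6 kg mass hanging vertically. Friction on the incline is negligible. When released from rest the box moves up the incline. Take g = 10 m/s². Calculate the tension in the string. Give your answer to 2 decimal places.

27.41 N

For the box on the incline: the weight component along the slope is m₁g sin 47° = 2 × 10 × 0.7314 = 14.628 N and the normal force is N = m₁g cos 47° = 13.640 N.
Newton's second law for the box (up-slope positive): T − 14.628 = 2 a. For the hanging mass (downward positive): 7.6 × 10 − T = 7.6 a.
Adding the two equations eliminates T: 61.372 = 9.6 a, so a = 6.3929 m/s².
Then from the hanging mass's equation, T = 7.6 × (10 − 6.3929) = 27.414 N.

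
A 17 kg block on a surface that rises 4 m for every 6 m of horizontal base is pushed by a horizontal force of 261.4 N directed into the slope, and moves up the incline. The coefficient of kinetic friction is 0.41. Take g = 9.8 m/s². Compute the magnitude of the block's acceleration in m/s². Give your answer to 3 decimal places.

The horizontal push has components F cos 33.69° = 261.4 × 0.8321 = 217.511 N up the incline and F sin 33.69° = 261.4 × 0.5547 = 144.999 N pressing into the surface.
The normal force is therefore N = mg cos 33.69° + F sin 33.69° = 138.628 + 144.999 = 283.627 N, and kinetic friction down the slope is μN = 0.41 × 283.627 = 116.287 N.
Along the incline: F cos 33.69° − mg sin 33.69° − μN = ma, so 217.511 − 92.413 − 116.287 = 17 a, giving a = 0.5183 m/s².

0.518 m/s²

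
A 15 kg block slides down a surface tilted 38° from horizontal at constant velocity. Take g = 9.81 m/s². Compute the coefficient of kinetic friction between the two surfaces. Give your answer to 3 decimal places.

At constant velocity the net force along the incline is zero: mg sin 38° = μ mg cos 38°.
So μ = tan 38° = 0.6157 / 0.7880 = 0.7813.

0.781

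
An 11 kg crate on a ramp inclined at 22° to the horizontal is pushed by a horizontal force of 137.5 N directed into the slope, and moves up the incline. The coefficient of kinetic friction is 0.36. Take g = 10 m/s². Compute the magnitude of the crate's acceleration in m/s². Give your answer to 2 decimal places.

2.82 m/s²

The horizontal push has components F cos 22° = 137.5 × 0.9272 = 127.490 N up the incline and F sin 22° = 137.5 × 0.3746 = 51.508 N pressing into the surface.
The normal force is therefore N = mg cos 22° + F sin 22° = 101.992 + 51.508 = 153.500 N, and kinetic friction down the slope is μN = 0.36 × 153.500 = 55.260 N.
Along the incline: F cos 22° − mg sin 22° − μN = ma, so 127.490 − 41.206 − 55.260 = 11 a, giving a = 2.8204 m/s².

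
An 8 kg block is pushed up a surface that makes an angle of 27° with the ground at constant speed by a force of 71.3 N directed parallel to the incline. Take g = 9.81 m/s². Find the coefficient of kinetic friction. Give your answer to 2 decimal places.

0.51

At constant speed ΣF = 0 along the incline. The applied 71.3 N acts up the slope; the weight component mg sin 27° = 35.629 N and kinetic friction μN both act down the slope.
So 71.3 = 35.629 + μ × 69.926, giving μ = (71.3 − 35.629) / 69.926 = 0.5101.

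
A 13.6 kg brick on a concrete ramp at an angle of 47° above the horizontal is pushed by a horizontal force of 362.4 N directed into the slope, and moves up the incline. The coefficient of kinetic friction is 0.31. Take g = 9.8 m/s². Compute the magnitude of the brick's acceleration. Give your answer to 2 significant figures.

2.9 m/s²

The horizontal push has components F cos 47° = 362.4 × 0.6820 = 247.157 N up the incline and F sin 47° = 362.4 × 0.7314 = 265.059 N pressing into the surface.
The normal force is therefore N = mg cos 47° + F sin 47° = 90.897 + 265.059 = 355.956 N, and kinetic friction down the slope is μN = 0.31 × 355.956 = 110.346 N.
Along the incline: F cos 47° − mg sin 47° − μN = ma, so 247.157 − 97.481 − 110.346 = 13.6 a, giving a = 2.8919 m/s².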